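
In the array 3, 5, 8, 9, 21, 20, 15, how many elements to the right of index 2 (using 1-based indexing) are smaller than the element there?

0 such elements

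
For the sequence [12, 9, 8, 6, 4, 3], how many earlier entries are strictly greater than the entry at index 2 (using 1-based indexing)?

The element at index 2 is 9.
Elements before it: 12
Those larger than 9: 12

1 such element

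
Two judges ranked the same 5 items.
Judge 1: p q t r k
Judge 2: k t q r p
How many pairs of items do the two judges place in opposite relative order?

8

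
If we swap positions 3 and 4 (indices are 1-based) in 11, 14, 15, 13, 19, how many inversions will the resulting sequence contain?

Positions 3 and 4 hold 15 and 13; after swapping, the array is [11, 14, 13, 15, 19].
Sweep left to right; for each value list the smaller values that follow it:
11: 0
14: 1
13: 0
15: 0
19: 0
Sum: 0 + 1 + 0 + 0 + 0 = 1

1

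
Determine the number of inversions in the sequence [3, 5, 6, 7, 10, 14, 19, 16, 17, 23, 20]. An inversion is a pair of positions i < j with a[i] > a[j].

3 out-of-order pairs

For each element, count later entries that are smaller:
3: 0
5: 0
6: 0
7: 0
10: 0
14: 0
19: 2
16: 0
17: 0
23: 1
20: 0
Sum: 0 + 0 + 0 + 0 + 0 + 0 + 2 + 0 + 0 + 1 + 0 = 3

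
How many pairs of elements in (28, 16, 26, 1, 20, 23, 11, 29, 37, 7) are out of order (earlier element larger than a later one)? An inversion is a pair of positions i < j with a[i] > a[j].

Sweep left to right; for each value list the smaller values that follow it:
28 → 16, 26, 1, 20, 23, 11, 7 → 7
16 → 1, 11, 7 → 3
26 → 1, 20, 23, 11, 7 → 5
1 → none → 0
20 → 11, 7 → 2
23 → 11, 7 → 2
11 → 7 → 1
29 → 7 → 1
37 → 7 → 1
7 → none → 0
Sum: 7 + 3 + 5 + 0 + 2 + 2 + 1 + 1 + 1 + 0 = 22

22 out-of-order pairs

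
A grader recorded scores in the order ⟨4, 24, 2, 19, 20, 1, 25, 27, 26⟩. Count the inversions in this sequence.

Element-by-element contributions:
4 → 2, 1 → 2
24 → 2, 19, 20, 1 → 4
2 → 1 → 1
19 → 1 → 1
20 → 1 → 1
1 → none → 0
25 → none → 0
27 → 26 → 1
26 → none → 0
Sum: 2 + 4 + 1 + 1 + 1 + 0 + 0 + 1 + 0 = 10

10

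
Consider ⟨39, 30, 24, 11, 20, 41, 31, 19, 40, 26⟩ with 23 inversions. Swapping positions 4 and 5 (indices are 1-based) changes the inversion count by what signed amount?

Positions 4 and 5 hold 11 and 20; after swapping, the array is [39, 30, 24, 20, 11, 41, 31, 19, 40, 26].
Count, for each position, how many later elements it exceeds:
39: 7
30: 5
24: 3
20: 2
11: 0
41: 4
31: 2
19: 0
40: 1
26: 0
Sum: 7 + 5 + 3 + 2 + 0 + 4 + 2 + 0 + 1 + 0 = 24
Change: 24 − 23 = +1

+1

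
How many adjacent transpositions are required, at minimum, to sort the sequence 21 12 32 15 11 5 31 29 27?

18 swaps

Each adjacent swap fixes exactly one inversion, so the minimum swap count equals the number of inversions.
Count inversions — for each element, later elements that are smaller:
21: 12, 15, 11, 5 → 4
12: 11, 5 → 2
32: 15, 11, 5, 31, 29, 27 → 6
15: 11, 5 → 2
11: 5 → 1
5: none → 0
31: 29, 27 → 2
29: 27 → 1
27: none → 0
Total inversions: 4 + 2 + 6 + 2 + 1 + 0 + 2 + 1 + 0 = 18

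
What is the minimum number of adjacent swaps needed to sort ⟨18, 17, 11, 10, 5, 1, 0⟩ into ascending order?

21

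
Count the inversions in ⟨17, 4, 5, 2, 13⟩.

6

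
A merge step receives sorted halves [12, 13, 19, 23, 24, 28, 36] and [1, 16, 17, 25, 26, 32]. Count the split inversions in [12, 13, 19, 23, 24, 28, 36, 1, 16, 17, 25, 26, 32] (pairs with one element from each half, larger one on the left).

22 split inversions

Count, for every r in R, how many entries of L exceed r:
r = 1: 12, 13, 19, 23, 24, 28, 36 → 7
r = 16: 19, 23, 24, 28, 36 → 5
r = 17: 19, 23, 24, 28, 36 → 5
r = 25: 28, 36 → 2
r = 26: 28, 36 → 2
r = 32: 36 → 1
Cross-inversions: 7 + 5 + 5 + 2 + 2 + 1 = 22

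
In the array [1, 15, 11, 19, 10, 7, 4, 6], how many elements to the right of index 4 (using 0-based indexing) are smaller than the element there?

3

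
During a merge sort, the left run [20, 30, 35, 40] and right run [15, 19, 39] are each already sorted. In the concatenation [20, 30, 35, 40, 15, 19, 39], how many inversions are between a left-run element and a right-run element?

9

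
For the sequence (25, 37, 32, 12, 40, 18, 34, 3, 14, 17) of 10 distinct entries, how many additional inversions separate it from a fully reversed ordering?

Maximum inversions for 10 distinct elements is C(10, 2) = 10·9/2 = 45.
Current inversions — for each element, count later smaller elements:
25: 5
37: 7
32: 5
12: 1
40: 5
18: 3
34: 3
3: 0
14: 0
17: 0
Current total: 5 + 7 + 5 + 1 + 5 + 3 + 3 + 0 + 0 + 0 = 29
Shortfall: 45 − 29 = 16

16 inversions short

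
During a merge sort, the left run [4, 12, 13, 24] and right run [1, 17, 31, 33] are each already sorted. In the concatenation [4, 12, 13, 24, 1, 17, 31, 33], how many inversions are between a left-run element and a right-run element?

For each element r of the right run, count left-run elements greater than r:
r = 1: 4, 12, 13, 24 → 4
r = 17: 24 → 1
r = 31: none → 0
r = 33: none → 0
Cross-inversions: 4 + 1 + 0 + 0 = 5

5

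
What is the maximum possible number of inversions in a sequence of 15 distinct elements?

105 inversions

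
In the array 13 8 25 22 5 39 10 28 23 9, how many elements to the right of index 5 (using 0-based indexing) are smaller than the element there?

4

The element at index 5 is 39.
Elements after it: 10, 28, 23, 9
Those smaller than 39: 10, 28, 23, 9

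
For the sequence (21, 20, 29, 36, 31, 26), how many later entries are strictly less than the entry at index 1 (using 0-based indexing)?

0 such elements

The element at index 1 is 20.
Elements after it: 29, 36, 31, 26
None of them are smaller than 20.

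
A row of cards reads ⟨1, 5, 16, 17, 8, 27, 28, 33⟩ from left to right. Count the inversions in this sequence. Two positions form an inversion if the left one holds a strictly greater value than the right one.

Out-of-order pairs: 2

Count, for each position, how many later elements it exceeds:
1 → none → 0
5 → none → 0
16 → 8 → 1
17 → 8 → 1
8 → none → 0
27 → none → 0
28 → none → 0
33 → none → 0
Sum: 0 + 0 + 1 + 1 + 0 + 0 + 0 + 0 = 2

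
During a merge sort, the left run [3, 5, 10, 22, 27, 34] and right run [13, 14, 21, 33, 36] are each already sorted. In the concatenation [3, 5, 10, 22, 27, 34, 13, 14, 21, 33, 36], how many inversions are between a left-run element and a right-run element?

Count, for every r in R, how many entries of L exceed r:
r = 13: 22, 27, 34 → 3
r = 14: 22, 27, 34 → 3
r = 21: 22, 27, 34 → 3
r = 33: 34 → 1
r = 36: none → 0
Cross-inversions: 3 + 3 + 3 + 1 + 0 = 10

10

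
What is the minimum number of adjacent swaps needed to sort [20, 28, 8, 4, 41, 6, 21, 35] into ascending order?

Swaps: 12

The minimum number of adjacent swaps to sort an array equals its inversion count, since every such swap removes exactly one inversion.
Count inversions — for each element, later elements that are smaller:
20: 8, 4, 6 → 3
28: 8, 4, 6, 21 → 4
8: 4, 6 → 2
4: none → 0
41: 6, 21, 35 → 3
6: none → 0
21: none → 0
35: none → 0
Total inversions: 3 + 4 + 2 + 0 + 3 + 0 + 0 + 0 = 12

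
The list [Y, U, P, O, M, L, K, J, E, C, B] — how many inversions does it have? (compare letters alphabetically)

For each element, count later entries that are smaller:
Y → U, P, O, M, L, K, J, E, C, B → 10
U → P, O, M, L, K, J, E, C, B → 9
P → O, M, L, K, J, E, C, B → 8
O → M, L, K, J, E, C, B → 7
M → L, K, J, E, C, B → 6
L → K, J, E, C, B → 5
K → J, E, C, B → 4
J → E, C, B → 3
E → C, B → 2
C → B → 1
B → none → 0
Sum: 10 + 9 + 8 + 7 + 6 + 5 + 4 + 3 + 2 + 1 + 0 = 55

55 inversions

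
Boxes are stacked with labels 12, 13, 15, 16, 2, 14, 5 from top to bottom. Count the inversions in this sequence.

There are 11 inversions.

Out-of-order index pairs (1-indexed):
(1,5): 12 > 2
(1,7): 12 > 5
(2,5): 13 > 2
(2,7): 13 > 5
(3,5): 15 > 2
(3,6): 15 > 14
(3,7): 15 > 5
(4,5): 16 > 2
(4,6): 16 > 14
(4,7): 16 > 5
(6,7): 14 > 5
That's 11 pairs.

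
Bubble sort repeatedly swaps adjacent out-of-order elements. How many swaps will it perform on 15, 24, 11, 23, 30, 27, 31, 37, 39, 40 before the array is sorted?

4 adjacent swaps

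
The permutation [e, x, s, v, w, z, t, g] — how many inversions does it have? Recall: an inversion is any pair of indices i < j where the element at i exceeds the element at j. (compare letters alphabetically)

There are 13 inversions.

Sweep left to right; for each value list the smaller values that follow it:
e → none → 0
x → s, v, w, t, g → 5
s → g → 1
v → t, g → 2
w → t, g → 2
z → t, g → 2
t → g → 1
g → none → 0
Sum: 0 + 5 + 1 + 2 + 2 + 2 + 1 + 0 = 13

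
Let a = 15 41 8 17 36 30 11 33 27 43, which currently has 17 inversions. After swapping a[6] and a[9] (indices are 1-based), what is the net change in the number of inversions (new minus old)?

-1

Positions 6 and 9 hold 30 and 27; after swapping, the array is [15, 41, 8, 17, 36, 27, 11, 33, 30, 43].
For each element, count later entries that are smaller:
15: 2
41: 7
8: 0
17: 1
36: 4
27: 1
11: 0
33: 1
30: 0
43: 0
Sum: 2 + 7 + 0 + 1 + 4 + 1 + 0 + 1 + 0 + 0 = 16
Change: 16 − 17 = -1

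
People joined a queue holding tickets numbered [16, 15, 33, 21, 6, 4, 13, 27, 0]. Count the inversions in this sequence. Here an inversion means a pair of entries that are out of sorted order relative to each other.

Count, for each position, how many later elements it exceeds:
16: 5
15: 4
33: 6
21: 4
6: 2
4: 1
13: 1
27: 1
0: 0
Sum: 5 + 4 + 6 + 4 + 2 + 1 + 1 + 1 + 0 = 24

Out-of-order pairs: 24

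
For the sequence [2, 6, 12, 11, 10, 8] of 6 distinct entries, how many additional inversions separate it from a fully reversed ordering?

9

Maximum inversions for 6 distinct elements is C(6, 2) = 6·5/2 = 15.
Current inversions — for each element, count later smaller elements:
2: 0
6: 0
12: 3
11: 2
10: 1
8: 0
Current total: 0 + 0 + 3 + 2 + 1 + 0 = 6
Shortfall: 15 − 6 = 9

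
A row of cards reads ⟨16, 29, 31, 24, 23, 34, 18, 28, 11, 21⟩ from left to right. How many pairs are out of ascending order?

27

Element-by-element contributions:
16: 1
29: 6
31: 6
24: 4
23: 3
34: 4
18: 1
28: 2
11: 0
21: 0
Sum: 1 + 6 + 6 + 4 + 3 + 4 + 1 + 2 + 0 + 0 = 27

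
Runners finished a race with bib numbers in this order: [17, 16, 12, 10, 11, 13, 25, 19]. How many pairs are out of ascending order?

Inversions: 12

Element-by-element contributions:
17 → 16, 12, 10, 11, 13 → 5
16 → 12, 10, 11, 13 → 4
12 → 10, 11 → 2
10 → none → 0
11 → none → 0
13 → none → 0
25 → 19 → 1
19 → none → 0
Sum: 5 + 4 + 2 + 0 + 0 + 0 + 1 + 0 = 12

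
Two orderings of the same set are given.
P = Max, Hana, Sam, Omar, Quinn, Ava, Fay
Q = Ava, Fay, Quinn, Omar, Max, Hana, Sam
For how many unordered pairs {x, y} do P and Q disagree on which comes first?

17 disagreeing pairs

Assign each item its position (1..7) in the first ordering, then rewrite the second ordering as that position sequence:
positions: Max→1, Hana→2, Sam→3, Omar→4, Quinn→5, Ava→6, Fay→7
second ordering as positions: [6, 7, 5, 4, 1, 2, 3]
Discordant pairs = inversions in this position sequence.
6: 5, 4, 1, 2, 3 → 5
7: 5, 4, 1, 2, 3 → 5
5: 4, 1, 2, 3 → 4
4: 1, 2, 3 → 3
1: 0
2: 0
3: 0
Total: 5 + 5 + 4 + 3 + 0 + 0 + 0 = 17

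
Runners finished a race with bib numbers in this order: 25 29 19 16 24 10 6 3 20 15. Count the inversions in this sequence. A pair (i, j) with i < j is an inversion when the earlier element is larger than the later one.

34 out-of-order pairs

Count, for each position, how many later elements it exceeds:
25 → 19, 16, 24, 10, 6, 3, 20, 15 → 8
29 → 19, 16, 24, 10, 6, 3, 20, 15 → 8
19 → 16, 10, 6, 3, 15 → 5
16 → 10, 6, 3, 15 → 4
24 → 10, 6, 3, 20, 15 → 5
10 → 6, 3 → 2
6 → 3 → 1
3 → none → 0
20 → 15 → 1
15 → none → 0
Sum: 8 + 8 + 5 + 4 + 5 + 2 + 1 + 0 + 1 + 0 = 34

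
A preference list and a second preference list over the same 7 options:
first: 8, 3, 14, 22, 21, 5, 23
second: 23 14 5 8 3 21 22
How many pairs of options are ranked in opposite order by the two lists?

13 pairs

Assign each item its position (1..7) in the first ordering, then rewrite the second ordering as that position sequence:
positions: 8→1, 3→2, 14→3, 22→4, 21→5, 5→6, 23→7
second ordering as positions: [7, 3, 6, 1, 2, 5, 4]
Discordant pairs = inversions in this position sequence.
7: 3, 6, 1, 2, 5, 4 → 6
3: 1, 2 → 2
6: 1, 2, 5, 4 → 4
1: 0
2: 0
5: 4 → 1
4: 0
Total: 6 + 2 + 4 + 0 + 0 + 1 + 0 = 13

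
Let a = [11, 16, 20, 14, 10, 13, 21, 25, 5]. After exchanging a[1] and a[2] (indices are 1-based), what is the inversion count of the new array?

Positions 1 and 2 hold 11 and 16; after swapping, the array is [16, 11, 20, 14, 10, 13, 21, 25, 5].
Count, for each position, how many later elements it exceeds:
16: 5
11: 2
20: 4
14: 3
10: 1
13: 1
21: 1
25: 1
5: 0
Sum: 5 + 2 + 4 + 3 + 1 + 1 + 1 + 1 + 0 = 18

Inversions: 18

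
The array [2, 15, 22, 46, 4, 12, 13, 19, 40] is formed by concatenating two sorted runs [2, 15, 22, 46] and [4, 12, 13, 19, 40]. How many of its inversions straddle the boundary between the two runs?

12 cross-inversions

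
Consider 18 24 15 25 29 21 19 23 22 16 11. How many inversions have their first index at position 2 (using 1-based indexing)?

The element at index 2 is 24.
Elements after it: 15, 25, 29, 21, 19, 23, 22, 16, 11
Those smaller than 24: 15, 21, 19, 23, 22, 16, 11

7 such elements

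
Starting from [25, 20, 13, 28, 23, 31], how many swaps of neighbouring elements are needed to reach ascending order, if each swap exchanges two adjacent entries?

There are 5 adjacent swaps.

The minimum number of adjacent swaps to sort an array equals its inversion count, since every such swap removes exactly one inversion.
Count inversions — for each element, later elements that are smaller:
25: 20, 13, 23 → 3
20: 13 → 1
13: none → 0
28: 23 → 1
23: none → 0
31: none → 0
Total inversions: 3 + 1 + 0 + 1 + 0 + 0 = 5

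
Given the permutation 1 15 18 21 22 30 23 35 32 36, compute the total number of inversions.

2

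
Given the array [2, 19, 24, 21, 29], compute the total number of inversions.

Inversion pairs (indices are 0-based):
(2,3): 24 > 21
That's 1 pair.

1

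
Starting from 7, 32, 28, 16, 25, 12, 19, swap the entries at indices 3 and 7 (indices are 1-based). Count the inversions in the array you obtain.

There are 9 inversions.

Positions 3 and 7 hold 28 and 19; after swapping, the array is [7, 32, 19, 16, 25, 12, 28].
Count, for each position, how many later elements it exceeds:
7 → none → 0
32 → 19, 16, 25, 12, 28 → 5
19 → 16, 12 → 2
16 → 12 → 1
25 → 12 → 1
12 → none → 0
28 → none → 0
Sum: 0 + 5 + 2 + 1 + 1 + 0 + 0 = 9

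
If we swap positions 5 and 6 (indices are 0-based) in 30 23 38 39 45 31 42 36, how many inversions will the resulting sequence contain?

Positions 5 and 6 hold 31 and 42; after swapping, the array is [30, 23, 38, 39, 45, 42, 31, 36].
Count, for each position, how many later elements it exceeds:
30: 1
23: 0
38: 2
39: 2
45: 3
42: 2
31: 0
36: 0
Sum: 1 + 0 + 2 + 2 + 3 + 2 + 0 + 0 = 10

10 inversions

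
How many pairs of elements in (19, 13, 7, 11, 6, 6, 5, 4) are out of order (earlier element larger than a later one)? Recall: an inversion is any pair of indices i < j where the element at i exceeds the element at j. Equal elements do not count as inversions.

26 inversions

For each element, count later entries that are smaller:
19 → 13, 7, 11, 6, 6, 5, 4 → 7
13 → 7, 11, 6, 6, 5, 4 → 6
7 → 6, 6, 5, 4 → 4
11 → 6, 6, 5, 4 → 4
6 → 5, 4 → 2
6 → 5, 4 → 2
5 → 4 → 1
4 → none → 0
Sum: 7 + 6 + 4 + 4 + 2 + 2 + 1 + 0 = 26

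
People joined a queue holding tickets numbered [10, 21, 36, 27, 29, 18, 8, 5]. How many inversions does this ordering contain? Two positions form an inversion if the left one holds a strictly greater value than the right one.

Element-by-element contributions:
10 → 8, 5 → 2
21 → 18, 8, 5 → 3
36 → 27, 29, 18, 8, 5 → 5
27 → 18, 8, 5 → 3
29 → 18, 8, 5 → 3
18 → 8, 5 → 2
8 → 5 → 1
5 → none → 0
Sum: 2 + 3 + 5 + 3 + 3 + 2 + 1 + 0 = 19

19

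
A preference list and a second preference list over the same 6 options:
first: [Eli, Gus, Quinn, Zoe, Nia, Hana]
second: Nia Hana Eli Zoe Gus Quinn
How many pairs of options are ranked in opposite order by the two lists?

Assign each item its position (1..6) in the first ordering, then rewrite the second ordering as that position sequence:
positions: Eli→1, Gus→2, Quinn→3, Zoe→4, Nia→5, Hana→6
second ordering as positions: [5, 6, 1, 4, 2, 3]
Discordant pairs = inversions in this position sequence.
5: 1, 4, 2, 3 → 4
6: 1, 4, 2, 3 → 4
1: 0
4: 2, 3 → 2
2: 0
3: 0
Total: 4 + 4 + 0 + 2 + 0 + 0 = 10

10 pairs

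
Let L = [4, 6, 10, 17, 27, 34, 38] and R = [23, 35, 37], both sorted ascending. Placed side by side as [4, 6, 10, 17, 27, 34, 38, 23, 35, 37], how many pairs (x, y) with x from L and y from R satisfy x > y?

Count, for every r in R, how many entries of L exceed r:
r = 23: 27, 34, 38 → 3
r = 35: 38 → 1
r = 37: 38 → 1
Cross-inversions: 3 + 1 + 1 = 5

5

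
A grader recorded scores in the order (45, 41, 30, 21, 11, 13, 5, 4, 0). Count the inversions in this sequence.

Inversions: 35

Element-by-element contributions:
45 → 41, 30, 21, 11, 13, 5, 4, 0 → 8
41 → 30, 21, 11, 13, 5, 4, 0 → 7
30 → 21, 11, 13, 5, 4, 0 → 6
21 → 11, 13, 5, 4, 0 → 5
11 → 5, 4, 0 → 3
13 → 5, 4, 0 → 3
5 → 4, 0 → 2
4 → 0 → 1
0 → none → 0
Sum: 8 + 7 + 6 + 5 + 3 + 3 + 2 + 1 + 0 = 35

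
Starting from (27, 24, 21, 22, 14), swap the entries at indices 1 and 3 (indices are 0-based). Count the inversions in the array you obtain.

8 inversions

Positions 1 and 3 hold 24 and 22; after swapping, the array is [27, 22, 21, 24, 14].
Element-by-element contributions:
27 → 22, 21, 24, 14 → 4
22 → 21, 14 → 2
21 → 14 → 1
24 → 14 → 1
14 → none → 0
Sum: 4 + 2 + 1 + 1 + 0 = 8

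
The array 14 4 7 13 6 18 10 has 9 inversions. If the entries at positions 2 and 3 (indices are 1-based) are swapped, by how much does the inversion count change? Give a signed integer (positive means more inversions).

Positions 2 and 3 hold 4 and 7; after swapping, the array is [14, 7, 4, 13, 6, 18, 10].
Element-by-element contributions:
14 → 7, 4, 13, 6, 10 → 5
7 → 4, 6 → 2
4 → none → 0
13 → 6, 10 → 2
6 → none → 0
18 → 10 → 1
10 → none → 0
Sum: 5 + 2 + 0 + 2 + 0 + 1 + 0 = 10
Change: 10 − 9 = +1

+1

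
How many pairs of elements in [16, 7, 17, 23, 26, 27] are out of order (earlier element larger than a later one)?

Element-by-element contributions:
16: 1
7: 0
17: 0
23: 0
26: 0
27: 0
Sum: 1 + 0 + 0 + 0 + 0 + 0 = 1

There is 1 inversion.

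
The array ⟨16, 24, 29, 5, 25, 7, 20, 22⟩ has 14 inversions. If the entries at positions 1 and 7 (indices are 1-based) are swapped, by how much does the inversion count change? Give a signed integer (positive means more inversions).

Positions 1 and 7 hold 16 and 20; after swapping, the array is [20, 24, 29, 5, 25, 7, 16, 22].
Sweep left to right; for each value list the smaller values that follow it:
20 → 5, 7, 16 → 3
24 → 5, 7, 16, 22 → 4
29 → 5, 25, 7, 16, 22 → 5
5 → none → 0
25 → 7, 16, 22 → 3
7 → none → 0
16 → none → 0
22 → none → 0
Sum: 3 + 4 + 5 + 0 + 3 + 0 + 0 + 0 = 15
Change: 15 − 14 = +1

+1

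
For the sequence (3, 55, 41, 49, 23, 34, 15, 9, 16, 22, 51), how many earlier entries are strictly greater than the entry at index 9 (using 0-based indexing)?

The element at index 9 is 22.
Elements before it: 3, 55, 41, 49, 23, 34, 15, 9, 16
Those larger than 22: 55, 41, 49, 23, 34

5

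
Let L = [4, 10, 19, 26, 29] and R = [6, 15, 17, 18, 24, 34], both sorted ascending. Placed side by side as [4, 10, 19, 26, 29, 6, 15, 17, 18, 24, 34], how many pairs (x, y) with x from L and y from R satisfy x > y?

Take each right-half value and tally the left-half values above it:
r = 6: 10, 19, 26, 29 → 4
r = 15: 19, 26, 29 → 3
r = 17: 19, 26, 29 → 3
r = 18: 19, 26, 29 → 3
r = 24: 26, 29 → 2
r = 34: none → 0
Cross-inversions: 4 + 3 + 3 + 3 + 2 + 0 = 15

15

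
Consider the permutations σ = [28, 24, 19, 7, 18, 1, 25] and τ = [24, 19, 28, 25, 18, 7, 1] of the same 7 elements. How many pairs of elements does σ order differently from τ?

6

Assign each item its position (1..7) in the first ordering, then rewrite the second ordering as that position sequence:
positions: 28→1, 24→2, 19→3, 7→4, 18→5, 1→6, 25→7
second ordering as positions: [2, 3, 1, 7, 5, 4, 6]
Discordant pairs = inversions in this position sequence.
2: 1 → 1
3: 1 → 1
1: 0
7: 5, 4, 6 → 3
5: 4 → 1
4: 0
6: 0
Total: 1 + 1 + 0 + 3 + 1 + 0 + 0 = 6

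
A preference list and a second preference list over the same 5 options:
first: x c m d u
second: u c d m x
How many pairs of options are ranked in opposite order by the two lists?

Assign each item its position (1..5) in the first ordering, then rewrite the second ordering as that position sequence:
positions: x→1, c→2, m→3, d→4, u→5
second ordering as positions: [5, 2, 4, 3, 1]
Discordant pairs = inversions in this position sequence.
5: 2, 4, 3, 1 → 4
2: 1 → 1
4: 3, 1 → 2
3: 1 → 1
1: 0
Total: 4 + 1 + 2 + 1 + 0 = 8

8 pairs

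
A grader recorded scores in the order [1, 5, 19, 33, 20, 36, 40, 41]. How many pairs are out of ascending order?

Element-by-element contributions:
1: 0
5: 0
19: 0
33: 1
20: 0
36: 0
40: 0
41: 0
Sum: 0 + 0 + 0 + 1 + 0 + 0 + 0 + 0 = 1

1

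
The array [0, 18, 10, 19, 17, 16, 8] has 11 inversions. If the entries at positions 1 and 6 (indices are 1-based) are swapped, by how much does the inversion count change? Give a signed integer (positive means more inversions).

Positions 1 and 6 hold 0 and 16; after swapping, the array is [16, 18, 10, 19, 17, 0, 8].
Count, for each position, how many later elements it exceeds:
16 → 10, 0, 8 → 3
18 → 10, 17, 0, 8 → 4
10 → 0, 8 → 2
19 → 17, 0, 8 → 3
17 → 0, 8 → 2
0 → none → 0
8 → none → 0
Sum: 3 + 4 + 2 + 3 + 2 + 0 + 0 = 14
Change: 14 − 11 = +3

+3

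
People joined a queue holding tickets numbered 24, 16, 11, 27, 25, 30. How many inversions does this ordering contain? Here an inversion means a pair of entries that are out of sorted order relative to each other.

Out-of-order pairs: 4

Listing every pair i<j with a[i]>a[j] (using 1-based positions):
(1,2): 24 > 16
(1,3): 24 > 11
(2,3): 16 > 11
(4,5): 27 > 25
That's 4 pairs.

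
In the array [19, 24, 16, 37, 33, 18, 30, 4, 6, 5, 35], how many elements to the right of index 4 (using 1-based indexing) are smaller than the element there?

7 such elements

The element at index 4 is 37.
Elements after it: 33, 18, 30, 4, 6, 5, 35
Those smaller than 37: 33, 18, 30, 4, 6, 5, 35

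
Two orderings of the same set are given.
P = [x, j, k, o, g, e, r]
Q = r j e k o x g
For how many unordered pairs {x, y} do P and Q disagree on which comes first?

Disagreeing pairs: 13

Assign each item its position (1..7) in the first ordering, then rewrite the second ordering as that position sequence:
positions: x→1, j→2, k→3, o→4, g→5, e→6, r→7
second ordering as positions: [7, 2, 6, 3, 4, 1, 5]
Discordant pairs = inversions in this position sequence.
7: 2, 6, 3, 4, 1, 5 → 6
2: 1 → 1
6: 3, 4, 1, 5 → 4
3: 1 → 1
4: 1 → 1
1: 0
5: 0
Total: 6 + 1 + 4 + 1 + 1 + 0 + 0 = 13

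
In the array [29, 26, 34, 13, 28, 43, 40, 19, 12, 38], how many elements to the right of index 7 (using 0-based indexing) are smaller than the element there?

The element at index 7 is 19.
Elements after it: 12, 38
Those smaller than 19: 12

1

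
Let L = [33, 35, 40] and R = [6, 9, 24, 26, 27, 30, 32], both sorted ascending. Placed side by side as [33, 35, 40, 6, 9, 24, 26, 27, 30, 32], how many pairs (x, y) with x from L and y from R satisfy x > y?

Take each right-half value and tally the left-half values above it:
r = 6: 33, 35, 40 → 3
r = 9: 33, 35, 40 → 3
r = 24: 33, 35, 40 → 3
r = 26: 33, 35, 40 → 3
r = 27: 33, 35, 40 → 3
r = 30: 33, 35, 40 → 3
r = 32: 33, 35, 40 → 3
Cross-inversions: 3 + 3 + 3 + 3 + 3 + 3 + 3 = 21

21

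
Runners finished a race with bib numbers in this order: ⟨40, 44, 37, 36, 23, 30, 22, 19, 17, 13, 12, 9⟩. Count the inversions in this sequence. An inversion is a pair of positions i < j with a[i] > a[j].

Sweep left to right; for each value list the smaller values that follow it:
40: 10
44: 10
37: 9
36: 8
23: 6
30: 6
22: 5
19: 4
17: 3
13: 2
12: 1
9: 0
Sum: 10 + 10 + 9 + 8 + 6 + 6 + 5 + 4 + 3 + 2 + 1 + 0 = 64

64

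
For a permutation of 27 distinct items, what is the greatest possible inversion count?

Inversions: 351

The maximum occurs when the array is in strictly decreasing order: every one of the C(27, 2) pairs is inverted.
C(27, 2) = 27·26/2 = 351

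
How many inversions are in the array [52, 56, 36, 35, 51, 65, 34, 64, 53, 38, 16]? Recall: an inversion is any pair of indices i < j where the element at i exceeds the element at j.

33

Sweep left to right; for each value list the smaller values that follow it:
52 → 36, 35, 51, 34, 38, 16 → 6
56 → 36, 35, 51, 34, 53, 38, 16 → 7
36 → 35, 34, 16 → 3
35 → 34, 16 → 2
51 → 34, 38, 16 → 3
65 → 34, 64, 53, 38, 16 → 5
34 → 16 → 1
64 → 53, 38, 16 → 3
53 → 38, 16 → 2
38 → 16 → 1
16 → none → 0
Sum: 6 + 7 + 3 + 2 + 3 + 5 + 1 + 3 + 2 + 1 + 0 = 33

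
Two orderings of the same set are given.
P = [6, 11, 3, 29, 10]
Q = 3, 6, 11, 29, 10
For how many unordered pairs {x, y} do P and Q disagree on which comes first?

Assign each item its position (1..5) in the first ordering, then rewrite the second ordering as that position sequence:
positions: 6→1, 11→2, 3→3, 29→4, 10→5
second ordering as positions: [3, 1, 2, 4, 5]
Discordant pairs = inversions in this position sequence.
3: 1, 2 → 2
1: 0
2: 0
4: 0
5: 0
Total: 2 + 0 + 0 + 0 + 0 = 2

2 disagreeing pairs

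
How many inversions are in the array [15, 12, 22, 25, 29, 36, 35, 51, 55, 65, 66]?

2 inversions

Element-by-element contributions:
15 → 12 → 1
12 → none → 0
22 → none → 0
25 → none → 0
29 → none → 0
36 → 35 → 1
35 → none → 0
51 → none → 0
55 → none → 0
65 → none → 0
66 → none → 0
Sum: 1 + 0 + 0 + 0 + 0 + 1 + 0 + 0 + 0 + 0 + 0 = 2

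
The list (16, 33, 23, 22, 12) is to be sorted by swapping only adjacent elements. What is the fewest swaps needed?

7 swaps

Minimum adjacent swaps = number of inversions (each swap of adjacent out-of-order elements removes one inversion and no swap can remove more).
Count inversions — for each element, later elements that are smaller:
16: 12 → 1
33: 23, 22, 12 → 3
23: 22, 12 → 2
22: 12 → 1
12: none → 0
Total inversions: 1 + 3 + 2 + 1 + 0 = 7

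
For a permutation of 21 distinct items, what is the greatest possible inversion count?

A reversed (strictly descending) arrangement makes every pair an inversion, giving C(21, 2) inversions.
C(21, 2) = 21·20/2 = 210

210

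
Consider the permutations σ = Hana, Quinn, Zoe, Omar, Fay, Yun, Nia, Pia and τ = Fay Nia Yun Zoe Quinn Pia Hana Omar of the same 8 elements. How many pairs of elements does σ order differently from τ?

18

Assign each item its position (1..8) in the first ordering, then rewrite the second ordering as that position sequence:
positions: Hana→1, Quinn→2, Zoe→3, Omar→4, Fay→5, Yun→6, Nia→7, Pia→8
second ordering as positions: [5, 7, 6, 3, 2, 8, 1, 4]
Discordant pairs = inversions in this position sequence.
5: 3, 2, 1, 4 → 4
7: 6, 3, 2, 1, 4 → 5
6: 3, 2, 1, 4 → 4
3: 2, 1 → 2
2: 1 → 1
8: 1, 4 → 2
1: 0
4: 0
Total: 4 + 5 + 4 + 2 + 1 + 2 + 0 + 0 = 18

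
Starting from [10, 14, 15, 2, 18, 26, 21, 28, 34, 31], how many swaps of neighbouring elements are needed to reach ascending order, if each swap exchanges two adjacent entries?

There are 5 swaps.

The minimum number of adjacent swaps to sort an array equals its inversion count, since every such swap removes exactly one inversion.
Count inversions — for each element, later elements that are smaller:
10: 2 → 1
14: 2 → 1
15: 2 → 1
2: none → 0
18: none → 0
26: 21 → 1
21: none → 0
28: none → 0
34: 31 → 1
31: none → 0
Total inversions: 1 + 1 + 1 + 0 + 0 + 1 + 0 + 0 + 1 + 0 = 5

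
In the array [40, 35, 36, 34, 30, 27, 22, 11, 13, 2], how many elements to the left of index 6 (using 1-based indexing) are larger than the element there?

5

The element at index 6 is 27.
Elements before it: 40, 35, 36, 34, 30
Those larger than 27: 40, 35, 36, 34, 30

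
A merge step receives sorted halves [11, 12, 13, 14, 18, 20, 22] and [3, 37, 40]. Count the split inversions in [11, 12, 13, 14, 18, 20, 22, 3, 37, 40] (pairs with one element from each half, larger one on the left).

Cross-inversions: 7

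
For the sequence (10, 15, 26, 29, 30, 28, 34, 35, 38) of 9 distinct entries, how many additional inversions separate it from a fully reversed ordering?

34 inversions short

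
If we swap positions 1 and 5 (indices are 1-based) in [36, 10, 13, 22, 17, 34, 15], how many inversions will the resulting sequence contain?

Positions 1 and 5 hold 36 and 17; after swapping, the array is [17, 10, 13, 22, 36, 34, 15].
Sweep left to right; for each value list the smaller values that follow it:
17: 3
10: 0
13: 0
22: 1
36: 2
34: 1
15: 0
Sum: 3 + 0 + 0 + 1 + 2 + 1 + 0 = 7

7 inversions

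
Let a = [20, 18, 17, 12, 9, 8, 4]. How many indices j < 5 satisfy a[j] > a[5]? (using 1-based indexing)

4

The element at index 5 is 9.
Elements before it: 20, 18, 17, 12
Those larger than 9: 20, 18, 17, 12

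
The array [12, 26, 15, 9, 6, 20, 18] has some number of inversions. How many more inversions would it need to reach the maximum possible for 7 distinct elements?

10

Maximum inversions for 7 distinct elements is C(7, 2) = 7·6/2 = 21.
Current inversions — for each element, count later smaller elements:
12: 2
26: 5
15: 2
9: 1
6: 0
20: 1
18: 0
Current total: 2 + 5 + 2 + 1 + 0 + 1 + 0 = 11
Shortfall: 21 − 11 = 10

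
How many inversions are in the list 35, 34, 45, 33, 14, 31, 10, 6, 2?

For each element, count later entries that are smaller:
35 → 34, 33, 14, 31, 10, 6, 2 → 7
34 → 33, 14, 31, 10, 6, 2 → 6
45 → 33, 14, 31, 10, 6, 2 → 6
33 → 14, 31, 10, 6, 2 → 5
14 → 10, 6, 2 → 3
31 → 10, 6, 2 → 3
10 → 6, 2 → 2
6 → 2 → 1
2 → none → 0
Sum: 7 + 6 + 6 + 5 + 3 + 3 + 2 + 1 + 0 = 33

33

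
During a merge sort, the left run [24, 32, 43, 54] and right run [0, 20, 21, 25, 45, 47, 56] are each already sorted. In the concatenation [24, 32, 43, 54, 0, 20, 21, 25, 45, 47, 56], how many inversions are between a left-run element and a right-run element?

For each element r of the right run, count left-run elements greater than r:
r = 0: 24, 32, 43, 54 → 4
r = 20: 24, 32, 43, 54 → 4
r = 21: 24, 32, 43, 54 → 4
r = 25: 32, 43, 54 → 3
r = 45: 54 → 1
r = 47: 54 → 1
r = 56: none → 0
Cross-inversions: 4 + 4 + 4 + 3 + 1 + 1 + 0 = 17

17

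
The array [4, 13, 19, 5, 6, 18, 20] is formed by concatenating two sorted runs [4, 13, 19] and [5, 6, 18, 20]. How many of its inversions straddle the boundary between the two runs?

5 split inversions

Take each right-half value and tally the left-half values above it:
r = 5: 13, 19 → 2
r = 6: 13, 19 → 2
r = 18: 19 → 1
r = 20: none → 0
Cross-inversions: 2 + 2 + 1 + 0 = 5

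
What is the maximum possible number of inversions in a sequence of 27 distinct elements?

351

A reversed (strictly descending) arrangement makes every pair an inversion, giving C(27, 2) inversions.
C(27, 2) = 27·26/2 = 351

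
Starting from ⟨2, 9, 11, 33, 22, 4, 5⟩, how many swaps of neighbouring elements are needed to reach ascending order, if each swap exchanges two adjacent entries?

Each adjacent swap fixes exactly one inversion, so the minimum swap count equals the number of inversions.
Count inversions — for each element, later elements that are smaller:
2: none → 0
9: 4, 5 → 2
11: 4, 5 → 2
33: 22, 4, 5 → 3
22: 4, 5 → 2
4: none → 0
5: none → 0
Total inversions: 0 + 2 + 2 + 3 + 2 + 0 + 0 = 9

9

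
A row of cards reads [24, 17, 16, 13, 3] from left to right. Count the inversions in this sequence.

There are 10 out-of-order pairs.

Out-of-order index pairs (1-indexed):
(1,2): 24 > 17
(1,3): 24 > 16
(1,4): 24 > 13
(1,5): 24 > 3
(2,3): 17 > 16
(2,4): 17 > 13
(2,5): 17 > 3
(3,4): 16 > 13
(3,5): 16 > 3
(4,5): 13 > 3
That's 10 pairs.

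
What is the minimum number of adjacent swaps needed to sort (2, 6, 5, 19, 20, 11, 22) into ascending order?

Minimum adjacent swaps = number of inversions (each swap of adjacent out-of-order elements removes one inversion and no swap can remove more).
Count inversions — for each element, later elements that are smaller:
2: none → 0
6: 5 → 1
5: none → 0
19: 11 → 1
20: 11 → 1
11: none → 0
22: none → 0
Total inversions: 0 + 1 + 0 + 1 + 1 + 0 + 0 = 3

3 swaps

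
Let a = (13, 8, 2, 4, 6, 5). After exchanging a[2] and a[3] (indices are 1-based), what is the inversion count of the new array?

Positions 2 and 3 hold 8 and 2; after swapping, the array is [13, 2, 8, 4, 6, 5].
Sweep left to right; for each value list the smaller values that follow it:
13 → 2, 8, 4, 6, 5 → 5
2 → none → 0
8 → 4, 6, 5 → 3
4 → none → 0
6 → 5 → 1
5 → none → 0
Sum: 5 + 0 + 3 + 0 + 1 + 0 = 9

9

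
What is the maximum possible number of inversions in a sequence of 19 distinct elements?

The maximum occurs when the array is in strictly decreasing order: every one of the C(19, 2) pairs is inverted.
C(19, 2) = 19·18/2 = 171

Inversions: 171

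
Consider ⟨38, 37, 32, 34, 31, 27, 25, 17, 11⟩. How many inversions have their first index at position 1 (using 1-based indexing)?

The element at index 1 is 38.
Elements after it: 37, 32, 34, 31, 27, 25, 17, 11
Those smaller than 38: 37, 32, 34, 31, 27, 25, 17, 11

8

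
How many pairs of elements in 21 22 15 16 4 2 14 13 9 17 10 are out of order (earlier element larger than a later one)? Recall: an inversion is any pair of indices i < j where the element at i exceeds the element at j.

Element-by-element contributions:
21: 9
22: 9
15: 6
16: 6
4: 1
2: 0
14: 3
13: 2
9: 0
17: 1
10: 0
Sum: 9 + 9 + 6 + 6 + 1 + 0 + 3 + 2 + 0 + 1 + 0 = 37

Inversions: 37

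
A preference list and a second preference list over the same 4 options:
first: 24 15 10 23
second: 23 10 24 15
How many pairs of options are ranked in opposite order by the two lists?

Pairs: 5

Assign each item its position (1..4) in the first ordering, then rewrite the second ordering as that position sequence:
positions: 24→1, 15→2, 10→3, 23→4
second ordering as positions: [4, 3, 1, 2]
Discordant pairs = inversions in this position sequence.
4: 3, 1, 2 → 3
3: 1, 2 → 2
1: 0
2: 0
Total: 3 + 2 + 0 + 0 = 5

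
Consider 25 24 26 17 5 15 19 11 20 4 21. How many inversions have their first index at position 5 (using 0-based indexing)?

The element at index 5 is 15.
Elements after it: 19, 11, 20, 4, 21
Those smaller than 15: 11, 4

2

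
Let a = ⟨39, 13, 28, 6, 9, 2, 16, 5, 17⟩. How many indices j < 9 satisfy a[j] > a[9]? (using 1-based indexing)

The element at index 9 is 17.
Elements before it: 39, 13, 28, 6, 9, 2, 16, 5
Those larger than 17: 39, 28

2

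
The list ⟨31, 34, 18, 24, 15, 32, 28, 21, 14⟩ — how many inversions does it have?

Sweep left to right; for each value list the smaller values that follow it:
31: 6
34: 7
18: 2
24: 3
15: 1
32: 3
28: 2
21: 1
14: 0
Sum: 6 + 7 + 2 + 3 + 1 + 3 + 2 + 1 + 0 = 25

25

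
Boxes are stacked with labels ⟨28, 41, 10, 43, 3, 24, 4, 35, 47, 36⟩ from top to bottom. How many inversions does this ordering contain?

19 out-of-order pairs

Sweep left to right; for each value list the smaller values that follow it:
28 → 10, 3, 24, 4 → 4
41 → 10, 3, 24, 4, 35, 36 → 6
10 → 3, 4 → 2
43 → 3, 24, 4, 35, 36 → 5
3 → none → 0
24 → 4 → 1
4 → none → 0
35 → none → 0
47 → 36 → 1
36 → none → 0
Sum: 4 + 6 + 2 + 5 + 0 + 1 + 0 + 0 + 1 + 0 = 19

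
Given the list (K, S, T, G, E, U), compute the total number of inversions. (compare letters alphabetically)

Out-of-order index pairs (0-indexed):
(0,3): K > G
(0,4): K > E
(1,3): S > G
(1,4): S > E
(2,3): T > G
(2,4): T > E
(3,4): G > E
That's 7 pairs.

There are 7 out-of-order pairs.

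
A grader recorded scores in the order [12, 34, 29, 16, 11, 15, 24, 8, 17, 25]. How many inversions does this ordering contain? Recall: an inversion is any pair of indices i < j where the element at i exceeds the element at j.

24 inversions

Element-by-element contributions:
12 → 11, 8 → 2
34 → 29, 16, 11, 15, 24, 8, 17, 25 → 8
29 → 16, 11, 15, 24, 8, 17, 25 → 7
16 → 11, 15, 8 → 3
11 → 8 → 1
15 → 8 → 1
24 → 8, 17 → 2
8 → none → 0
17 → none → 0
25 → none → 0
Sum: 2 + 8 + 7 + 3 + 1 + 1 + 2 + 0 + 0 + 0 = 24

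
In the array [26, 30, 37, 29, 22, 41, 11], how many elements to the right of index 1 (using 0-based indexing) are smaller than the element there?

The element at index 1 is 30.
Elements after it: 37, 29, 22, 41, 11
Those smaller than 30: 29, 22, 11

3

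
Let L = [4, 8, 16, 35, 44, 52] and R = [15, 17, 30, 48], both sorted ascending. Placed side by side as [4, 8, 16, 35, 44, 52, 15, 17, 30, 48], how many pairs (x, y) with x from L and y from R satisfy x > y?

Cross-inversions: 11

For each element r of the right run, count left-run elements greater than r:
r = 15: 16, 35, 44, 52 → 4
r = 17: 35, 44, 52 → 3
r = 30: 35, 44, 52 → 3
r = 48: 52 → 1
Cross-inversions: 4 + 3 + 3 + 1 = 11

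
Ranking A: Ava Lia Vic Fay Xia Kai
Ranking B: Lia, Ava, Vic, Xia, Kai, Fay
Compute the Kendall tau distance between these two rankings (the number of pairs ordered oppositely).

Assign each item its position (1..6) in the first ordering, then rewrite the second ordering as that position sequence:
positions: Ava→1, Lia→2, Vic→3, Fay→4, Xia→5, Kai→6
second ordering as positions: [2, 1, 3, 5, 6, 4]
Discordant pairs = inversions in this position sequence.
2: 1 → 1
1: 0
3: 0
5: 4 → 1
6: 4 → 1
4: 0
Total: 1 + 0 + 0 + 1 + 1 + 0 = 3

3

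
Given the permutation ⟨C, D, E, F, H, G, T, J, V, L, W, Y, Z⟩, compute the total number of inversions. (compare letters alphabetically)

Inversions: 4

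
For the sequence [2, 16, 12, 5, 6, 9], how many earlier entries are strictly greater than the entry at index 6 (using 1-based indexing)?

The element at index 6 is 9.
Elements before it: 2, 16, 12, 5, 6
Those larger than 9: 16, 12

2 such elements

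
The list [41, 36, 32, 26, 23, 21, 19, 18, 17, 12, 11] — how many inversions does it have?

Count, for each position, how many later elements it exceeds:
41: 10
36: 9
32: 8
26: 7
23: 6
21: 5
19: 4
18: 3
17: 2
12: 1
11: 0
Sum: 10 + 9 + 8 + 7 + 6 + 5 + 4 + 3 + 2 + 1 + 0 = 55

55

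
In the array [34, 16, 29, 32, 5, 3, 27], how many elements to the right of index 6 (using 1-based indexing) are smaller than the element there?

0 such elements

The element at index 6 is 3.
Elements after it: 27
None of them are smaller than 3.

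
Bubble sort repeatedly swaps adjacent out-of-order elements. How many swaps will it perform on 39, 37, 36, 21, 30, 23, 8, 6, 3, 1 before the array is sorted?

43

Minimum adjacent swaps = number of inversions (each swap of adjacent out-of-order elements removes one inversion and no swap can remove more).
Count inversions — for each element, later elements that are smaller:
39: 37, 36, 21, 30, 23, 8, 6, 3, 1 → 9
37: 36, 21, 30, 23, 8, 6, 3, 1 → 8
36: 21, 30, 23, 8, 6, 3, 1 → 7
21: 8, 6, 3, 1 → 4
30: 23, 8, 6, 3, 1 → 5
23: 8, 6, 3, 1 → 4
8: 6, 3, 1 → 3
6: 3, 1 → 2
3: 1 → 1
1: none → 0
Total inversions: 9 + 8 + 7 + 4 + 5 + 4 + 3 + 2 + 1 + 0 = 43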